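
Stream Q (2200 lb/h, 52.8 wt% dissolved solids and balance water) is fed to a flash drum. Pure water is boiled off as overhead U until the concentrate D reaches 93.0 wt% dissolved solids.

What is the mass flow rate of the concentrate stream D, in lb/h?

dissolved solids is conserved: 2200×0.528 = 1161.6 lb/h all reports to the concentrate.
Concentrate = 1161.6/(target fraction) = 1249 lb/h.

1249 lb/h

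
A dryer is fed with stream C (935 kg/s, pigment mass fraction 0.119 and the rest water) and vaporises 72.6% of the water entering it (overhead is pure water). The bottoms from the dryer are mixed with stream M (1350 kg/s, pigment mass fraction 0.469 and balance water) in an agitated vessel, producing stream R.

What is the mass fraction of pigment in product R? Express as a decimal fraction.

0.441

Vapour removed = 0.726×0.881×935 = 598.03 kg/s; concentrate = 336.97 kg/s.
pigment reaching the mixer = 111.27 (from concentrate) + 1350×0.469 = 744.41 kg/s.
Product flow = 336.97 + 1350 = 1687 kg/s; pigment fraction = 0.441.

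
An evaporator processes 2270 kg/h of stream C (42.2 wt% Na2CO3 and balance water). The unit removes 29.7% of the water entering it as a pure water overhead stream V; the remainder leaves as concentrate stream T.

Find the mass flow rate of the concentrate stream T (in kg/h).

water entering = 2270×0.578 = 1312.1 kg/h; overhead removed = 0.297×1312.1 = 389.68 kg/h.
Concentrate = 2270 − 389.68 = 1880.3 kg/h.

1880 kg/h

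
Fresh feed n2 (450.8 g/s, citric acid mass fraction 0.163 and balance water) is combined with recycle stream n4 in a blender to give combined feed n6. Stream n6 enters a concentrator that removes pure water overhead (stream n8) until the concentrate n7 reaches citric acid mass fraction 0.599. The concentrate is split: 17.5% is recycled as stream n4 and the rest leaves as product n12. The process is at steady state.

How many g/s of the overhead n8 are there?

Overall citric acid balance (none leaves overhead): citric acid in fresh feed = citric acid in product, i.e. 450.8×0.163 = (1−0.175)·n7·0.599.
n7 = 73.48/(0.599×0.825) = 148.69 g/s.
Recycle n4 = 0.175×148.69 = 26.021 g/s.
Combined feed n6 = 450.8 + 26.021 = 476.82 g/s.
Overhead n8 = n6 − n7 = 476.82 − 148.69 = 328.13 g/s.

328.1 g/s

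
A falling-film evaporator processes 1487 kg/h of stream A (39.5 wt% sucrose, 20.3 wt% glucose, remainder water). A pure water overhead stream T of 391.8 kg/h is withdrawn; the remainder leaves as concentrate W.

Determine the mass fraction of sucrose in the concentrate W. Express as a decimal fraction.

0.536

sucrose is not removed: 1487×0.395 = 587.37 kg/h of sucrose enters W.
Concentrate = 1487 − 391.8 = 1095.2 kg/h.
Mass fraction = 587.37/1095.2 = 0.536.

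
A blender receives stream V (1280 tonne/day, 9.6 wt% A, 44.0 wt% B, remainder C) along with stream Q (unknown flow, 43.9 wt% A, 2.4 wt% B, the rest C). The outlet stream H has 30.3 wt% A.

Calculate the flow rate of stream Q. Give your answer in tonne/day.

Let Q be the unknown flow. Total out = 1280 + Q.
A balance: 122.88 + 0.439·Q = 0.303·(1280 + Q)
(0.439 − 0.303)·Q = 0.303×1280 − 122.88 = 264.96
Q = 264.96 / 0.136 = 1948.2 tonne/day

1948 tonne/day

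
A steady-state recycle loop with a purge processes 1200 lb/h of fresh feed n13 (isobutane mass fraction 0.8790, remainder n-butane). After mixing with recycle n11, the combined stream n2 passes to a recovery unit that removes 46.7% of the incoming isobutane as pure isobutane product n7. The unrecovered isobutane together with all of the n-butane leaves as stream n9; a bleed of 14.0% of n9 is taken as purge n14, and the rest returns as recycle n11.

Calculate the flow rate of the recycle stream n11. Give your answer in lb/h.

1785 lb/h

n-butane enters only via n13 and leaves only via the purge: 1200×0.121 = 0.140×(n-butane in n9), and the recovery unit passes all n-butane, so n-butane in n2 = n-butane in n9 = 1037.1 lb/h.
isobutane in n2: m_A = 1200×0.879 + (1−0.140)·(1−0.467)·m_A, so m_A = 1054.8/0.5416 = 1947.5 lb/h.
n9 = (1−0.467)×1947.5 + 1037.1 = 2075.2 lb/h.
Recycle n11 = (1−0.140)×2075.2 = 1784.6 lb/h.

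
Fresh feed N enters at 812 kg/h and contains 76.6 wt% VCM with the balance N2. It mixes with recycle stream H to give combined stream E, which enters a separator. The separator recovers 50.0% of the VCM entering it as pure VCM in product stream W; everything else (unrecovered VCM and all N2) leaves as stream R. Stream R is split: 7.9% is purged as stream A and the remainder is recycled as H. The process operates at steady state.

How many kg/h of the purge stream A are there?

N2 enters only via N and leaves only via the purge: 812×0.234 = 0.079×(N2 in R), and the separator passes all N2, so N2 in E = N2 in R = 2405.2 kg/h.
VCM in E: m_A = 812×0.766 + (1−0.079)·(1−0.500)·m_A, so m_A = 621.99/0.5395 = 1152.9 kg/h.
R = (1−0.500)×1152.9 + 2405.2 = 2981.6 kg/h.
Purge A = 0.079×2981.6 = 235.55 kg/h.

235.5 kg/h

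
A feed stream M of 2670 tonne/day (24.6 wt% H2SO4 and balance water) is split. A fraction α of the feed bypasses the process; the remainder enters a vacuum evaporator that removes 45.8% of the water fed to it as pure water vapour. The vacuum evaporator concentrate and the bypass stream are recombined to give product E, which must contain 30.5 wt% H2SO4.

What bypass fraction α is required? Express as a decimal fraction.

All 2670×0.246 = 656.82 tonne/day of H2SO4 reaches E, so E = 656.82/0.305 = 2153.5 tonne/day and vapour = 516.49 tonne/day.
The evaporator receives (1−α)·2670 of feed at 0.754 water and removes 0.458 of that water:
0.458×0.754×(1−α)×2670 = 516.49
(1−α) = 516.49/922.04 = 0.5602;  α = 0.4398.

0.440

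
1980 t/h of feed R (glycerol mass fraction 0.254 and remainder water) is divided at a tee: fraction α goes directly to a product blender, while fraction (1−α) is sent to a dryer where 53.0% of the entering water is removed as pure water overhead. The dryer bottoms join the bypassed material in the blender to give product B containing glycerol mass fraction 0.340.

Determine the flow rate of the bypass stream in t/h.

713.3 t/h

All 1980×0.254 = 502.92 t/h of glycerol reaches B, so B = 502.92/0.340 = 1479.2 t/h and vapour = 500.82 t/h.
The evaporator receives (1−α)·1980 of feed at 0.746 water and removes 0.530 of that water:
0.530×0.746×(1−α)×1980 = 500.82
(1−α) = 500.82/782.85 = 0.6397;  α = 0.3603.
Bypass flow = 0.3603×1980 = 713.31 t/h.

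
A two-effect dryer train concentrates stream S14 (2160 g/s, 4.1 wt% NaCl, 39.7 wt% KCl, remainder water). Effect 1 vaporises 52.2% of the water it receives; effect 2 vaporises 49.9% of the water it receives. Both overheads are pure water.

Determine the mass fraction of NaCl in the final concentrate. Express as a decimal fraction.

water in feed = 2160×0.562 = 1213.9 g/s.
After stage 1: water left = (1−0.522)×1213.9 = 580.25; stream total = 1526.3 g/s.
After stage 2: water left = (1−0.499)×580.25 = 290.71; final concentrate = 1236.8 g/s.
NaCl fraction = 88.56/1236.8 = 0.072.

0.072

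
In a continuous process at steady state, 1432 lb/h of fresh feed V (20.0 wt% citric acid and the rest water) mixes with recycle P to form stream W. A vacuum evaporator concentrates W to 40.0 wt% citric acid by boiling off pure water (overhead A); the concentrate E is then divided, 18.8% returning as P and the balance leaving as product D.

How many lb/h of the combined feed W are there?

1598 lb/h

Overall citric acid balance (none leaves overhead): citric acid in fresh feed = citric acid in product, i.e. 1432×0.200 = (1−0.188)·E·0.400.
E = 286.4/(0.400×0.812) = 881.77 lb/h.
Recycle P = 0.188×881.77 = 165.77 lb/h.
Combined feed W = 1432 + 165.77 = 1597.8 lb/h.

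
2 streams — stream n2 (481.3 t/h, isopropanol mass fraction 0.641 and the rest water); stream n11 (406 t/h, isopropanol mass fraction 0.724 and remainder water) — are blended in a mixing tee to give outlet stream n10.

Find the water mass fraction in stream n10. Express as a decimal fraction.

0.321

Total flow out = 481.3 + 406 = 887.3 t/h.
water in = 481.3×0.359 + 406×0.276 = 284.84 t/h.
water mass fraction in n10 = 284.84/887.3 = 0.321.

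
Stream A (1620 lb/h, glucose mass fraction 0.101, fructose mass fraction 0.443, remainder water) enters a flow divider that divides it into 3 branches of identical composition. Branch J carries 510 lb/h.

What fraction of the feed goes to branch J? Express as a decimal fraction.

Fraction to J = 510/1620 = 0.3148.

0.315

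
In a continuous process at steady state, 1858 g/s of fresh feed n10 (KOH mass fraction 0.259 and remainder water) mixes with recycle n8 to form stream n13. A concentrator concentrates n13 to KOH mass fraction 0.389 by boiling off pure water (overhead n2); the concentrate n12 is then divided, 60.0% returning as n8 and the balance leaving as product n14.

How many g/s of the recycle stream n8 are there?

1856 g/s

Overall KOH balance (none leaves overhead): KOH in fresh feed = KOH in product, i.e. 1858×0.259 = (1−0.600)·n12·0.389.
n12 = 481.22/(0.389×0.400) = 3092.7 g/s.
Recycle n8 = 0.600×3092.7 = 1855.6 g/s.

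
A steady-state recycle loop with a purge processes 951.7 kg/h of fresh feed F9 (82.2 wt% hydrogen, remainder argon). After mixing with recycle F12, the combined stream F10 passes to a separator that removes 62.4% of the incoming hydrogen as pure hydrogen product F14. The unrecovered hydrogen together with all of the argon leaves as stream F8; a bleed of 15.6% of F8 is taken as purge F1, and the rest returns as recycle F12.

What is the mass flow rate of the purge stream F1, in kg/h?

236.6 kg/h

argon enters only via F9 and leaves only via the purge: 951.7×0.178 = 0.156×(argon in F8), and the separator passes all argon, so argon in F10 = argon in F8 = 1085.9 kg/h.
hydrogen in F10: m_A = 951.7×0.822 + (1−0.156)·(1−0.624)·m_A, so m_A = 782.3/0.6827 = 1146 kg/h.
F8 = (1−0.624)×1146 + 1085.9 = 1516.8 kg/h.
Purge F1 = 0.156×1516.8 = 236.62 kg/h.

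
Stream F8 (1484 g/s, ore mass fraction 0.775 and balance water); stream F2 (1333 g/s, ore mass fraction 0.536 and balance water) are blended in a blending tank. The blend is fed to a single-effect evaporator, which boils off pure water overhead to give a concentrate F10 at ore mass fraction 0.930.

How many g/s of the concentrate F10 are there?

2005 g/s

ore entering = 1484×0.775 + 1333×0.536 = 1864.6 g/s.
All ore reports to F10, so F10 = 1864.6/0.930 = 2004.9 g/s.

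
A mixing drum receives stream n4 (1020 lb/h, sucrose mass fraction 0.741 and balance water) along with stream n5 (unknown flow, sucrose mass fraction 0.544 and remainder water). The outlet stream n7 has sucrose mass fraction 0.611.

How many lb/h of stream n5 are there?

Let n5 be the unknown flow. Total out = 1020 + n5.
sucrose balance: 755.82 + 0.544·n5 = 0.611·(1020 + n5)
(0.544 − 0.611)·n5 = 0.611×1020 − 755.82 = -132.6
n5 = -132.6 / -0.067 = 1979.1 lb/h

1979 lb/h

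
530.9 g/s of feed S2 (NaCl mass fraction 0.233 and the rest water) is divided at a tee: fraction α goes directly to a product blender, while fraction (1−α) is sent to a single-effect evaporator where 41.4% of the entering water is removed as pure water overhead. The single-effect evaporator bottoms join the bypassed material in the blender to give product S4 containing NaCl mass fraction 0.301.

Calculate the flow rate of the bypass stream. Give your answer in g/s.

153.2 g/s

All 530.9×0.233 = 123.7 g/s of NaCl reaches S4, so S4 = 123.7/0.301 = 410.96 g/s and vapour = 119.94 g/s.
The evaporator receives (1−α)·530.9 of feed at 0.767 water and removes 0.414 of that water:
0.414×0.767×(1−α)×530.9 = 119.94
(1−α) = 119.94/168.58 = 0.7115;  α = 0.2885.
Bypass flow = 0.2885×530.9 = 153.19 g/s.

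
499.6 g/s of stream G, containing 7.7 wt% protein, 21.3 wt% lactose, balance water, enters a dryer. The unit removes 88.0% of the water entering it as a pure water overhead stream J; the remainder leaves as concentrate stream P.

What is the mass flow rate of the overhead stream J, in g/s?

312.2 g/s

water entering = 499.6×0.710 = 354.72 g/s; overhead removed = 0.880×354.72 = 312.15 g/s.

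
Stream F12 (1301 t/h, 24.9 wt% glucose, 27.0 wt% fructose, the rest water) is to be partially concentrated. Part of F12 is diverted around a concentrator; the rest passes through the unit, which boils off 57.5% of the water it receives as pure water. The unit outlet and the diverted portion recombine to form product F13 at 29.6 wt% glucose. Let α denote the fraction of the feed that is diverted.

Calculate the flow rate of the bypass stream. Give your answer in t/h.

All 1301×0.249 = 323.95 t/h of glucose reaches F13, so F13 = 323.95/0.296 = 1094.4 t/h and vapour = 206.58 t/h.
The evaporator receives (1−α)·1301 of feed at 0.481 water and removes 0.575 of that water:
0.575×0.481×(1−α)×1301 = 206.58
(1−α) = 206.58/359.82 = 0.5741;  α = 0.4259.
Bypass flow = 0.4259×1301 = 554.09 t/h.

554.1 t/h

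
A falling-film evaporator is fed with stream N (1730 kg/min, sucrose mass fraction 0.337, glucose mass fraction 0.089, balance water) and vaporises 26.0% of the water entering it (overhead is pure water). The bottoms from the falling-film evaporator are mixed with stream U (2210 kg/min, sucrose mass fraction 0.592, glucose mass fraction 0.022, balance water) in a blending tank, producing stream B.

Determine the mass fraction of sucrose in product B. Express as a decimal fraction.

0.514

Vapour removed = 0.260×0.574×1730 = 258.19 kg/min; concentrate = 1471.8 kg/min.
sucrose reaching the mixer = 583.01 (from concentrate) + 2210×0.592 = 1891.3 kg/min.
Product flow = 1471.8 + 2210 = 3681.8 kg/min; sucrose fraction = 0.514.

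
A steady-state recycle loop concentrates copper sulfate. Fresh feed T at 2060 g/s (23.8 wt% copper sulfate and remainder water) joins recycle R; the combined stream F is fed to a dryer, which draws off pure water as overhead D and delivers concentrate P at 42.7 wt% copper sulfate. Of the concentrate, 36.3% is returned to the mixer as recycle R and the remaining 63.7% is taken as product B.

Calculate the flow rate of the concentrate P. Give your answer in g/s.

1803 g/s

Overall copper sulfate balance (none leaves overhead): copper sulfate in fresh feed = copper sulfate in product, i.e. 2060×0.238 = (1−0.363)·P·0.427.
P = 490.28/(0.427×0.637) = 1802.5 g/s.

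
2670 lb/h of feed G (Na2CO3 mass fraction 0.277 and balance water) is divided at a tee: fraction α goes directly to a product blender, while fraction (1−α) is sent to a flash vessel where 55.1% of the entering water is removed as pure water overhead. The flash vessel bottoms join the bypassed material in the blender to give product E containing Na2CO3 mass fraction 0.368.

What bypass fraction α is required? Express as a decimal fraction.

All 2670×0.277 = 739.59 lb/h of Na2CO3 reaches E, so E = 739.59/0.368 = 2009.8 lb/h and vapour = 660.24 lb/h.
The evaporator receives (1−α)·2670 of feed at 0.723 water and removes 0.551 of that water:
0.551×0.723×(1−α)×2670 = 660.24
(1−α) = 660.24/1063.7 = 0.6207;  α = 0.3793.

0.379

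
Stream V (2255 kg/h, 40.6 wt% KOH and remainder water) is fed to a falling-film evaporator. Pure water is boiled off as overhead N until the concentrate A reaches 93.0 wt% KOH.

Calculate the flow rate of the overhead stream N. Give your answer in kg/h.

KOH is conserved: 2255×0.406 = 915.53 kg/h all reports to the concentrate.
Concentrate = 915.53/(target fraction) = 984.44 kg/h.
Overhead = 2255 − 984.44 = 1270.6 kg/h.

1271 kg/h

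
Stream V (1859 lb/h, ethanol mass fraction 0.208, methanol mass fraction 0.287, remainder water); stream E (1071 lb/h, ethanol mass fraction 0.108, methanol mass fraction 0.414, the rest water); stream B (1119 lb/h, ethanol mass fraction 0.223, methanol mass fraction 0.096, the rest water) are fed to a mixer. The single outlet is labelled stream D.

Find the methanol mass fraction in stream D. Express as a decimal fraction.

Total flow out = 1859 + 1071 + 1119 = 4049 lb/h.
methanol in = 1859×0.287 + 1071×0.414 + 1119×0.096 = 1084.4 lb/h.
methanol mass fraction in D = 1084.4/4049 = 0.268.

0.268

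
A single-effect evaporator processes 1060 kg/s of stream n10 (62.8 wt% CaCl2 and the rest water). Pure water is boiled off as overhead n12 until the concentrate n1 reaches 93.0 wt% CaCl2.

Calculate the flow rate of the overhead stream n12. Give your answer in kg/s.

CaCl2 is conserved: 1060×0.628 = 665.68 kg/s all reports to the concentrate.
Concentrate = 665.68/(target fraction) = 715.78 kg/s.
Overhead = 1060 − 715.78 = 344.22 kg/s.

344.2 kg/s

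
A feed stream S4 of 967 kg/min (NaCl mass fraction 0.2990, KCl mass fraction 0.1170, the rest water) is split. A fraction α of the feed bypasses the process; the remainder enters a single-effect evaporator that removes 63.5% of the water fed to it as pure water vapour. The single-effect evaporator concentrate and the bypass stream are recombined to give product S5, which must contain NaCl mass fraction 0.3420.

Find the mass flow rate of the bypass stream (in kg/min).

639.1 kg/min

All 967×0.299 = 289.13 kg/min of NaCl reaches S5, so S5 = 289.13/0.342 = 845.42 kg/min and vapour = 121.58 kg/min.
The evaporator receives (1−α)·967 of feed at 0.584 water and removes 0.635 of that water:
0.635×0.584×(1−α)×967 = 121.58
(1−α) = 121.58/358.6 = 0.3390;  α = 0.6610.
Bypass flow = 0.6610×967 = 639.14 kg/min.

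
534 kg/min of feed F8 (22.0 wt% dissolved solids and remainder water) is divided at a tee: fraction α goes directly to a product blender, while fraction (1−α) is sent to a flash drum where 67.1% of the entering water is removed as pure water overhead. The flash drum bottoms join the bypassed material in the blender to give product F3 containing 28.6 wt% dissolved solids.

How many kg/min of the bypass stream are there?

298.5 kg/min

All 534×0.220 = 117.48 kg/min of dissolved solids reaches F3, so F3 = 117.48/0.286 = 410.77 kg/min and vapour = 123.23 kg/min.
The evaporator receives (1−α)·534 of feed at 0.780 water and removes 0.671 of that water:
0.671×0.780×(1−α)×534 = 123.23
(1−α) = 123.23/279.48 = 0.4409;  α = 0.5591.
Bypass flow = 0.5591×534 = 298.55 kg/min.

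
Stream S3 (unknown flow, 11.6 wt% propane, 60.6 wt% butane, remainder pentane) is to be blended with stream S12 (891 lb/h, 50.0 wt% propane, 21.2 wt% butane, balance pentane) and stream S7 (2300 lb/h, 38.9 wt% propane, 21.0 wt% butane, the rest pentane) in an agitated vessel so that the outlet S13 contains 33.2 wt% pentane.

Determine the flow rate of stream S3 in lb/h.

Let S3 be the unknown flow. Total out = 3191 + S3.
pentane balance: 1178.9 + 0.278·S3 = 0.332·(3191 + S3)
(0.278 − 0.332)·S3 = 0.332×3191 − 1178.9 = -119.5
S3 = -119.5 / -0.054 = 2212.9 lb/h

2213 lb/h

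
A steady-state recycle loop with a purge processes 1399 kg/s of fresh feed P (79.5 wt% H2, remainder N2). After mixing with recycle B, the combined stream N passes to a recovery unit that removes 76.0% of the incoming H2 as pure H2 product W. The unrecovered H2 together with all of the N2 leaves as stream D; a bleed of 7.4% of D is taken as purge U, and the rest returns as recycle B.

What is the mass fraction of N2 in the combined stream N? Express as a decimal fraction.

N2 enters only via P and leaves only via the purge: 1399×0.205 = 0.074×(N2 in D), and the recovery unit passes all N2, so N2 in N = N2 in D = 3875.6 kg/s.
H2 in N: m_A = 1399×0.795 + (1−0.074)·(1−0.760)·m_A, so m_A = 1112.2/0.7778 = 1430 kg/s.
N = 1430 + 3875.6 = 5305.6 kg/s.
N2 fraction in N = 3875.6/5305.6 = 0.7305.

0.7305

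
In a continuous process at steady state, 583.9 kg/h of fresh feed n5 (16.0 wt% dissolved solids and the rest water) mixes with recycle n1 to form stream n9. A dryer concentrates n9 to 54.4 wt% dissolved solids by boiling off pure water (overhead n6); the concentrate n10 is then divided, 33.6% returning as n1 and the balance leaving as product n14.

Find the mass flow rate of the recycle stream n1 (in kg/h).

86.9 kg/h

Overall dissolved solids balance (none leaves overhead): dissolved solids in fresh feed = dissolved solids in product, i.e. 583.9×0.160 = (1−0.336)·n10·0.544.
n10 = 93.424/(0.544×0.664) = 258.64 kg/h.
Recycle n1 = 0.336×258.64 = 86.902 kg/h.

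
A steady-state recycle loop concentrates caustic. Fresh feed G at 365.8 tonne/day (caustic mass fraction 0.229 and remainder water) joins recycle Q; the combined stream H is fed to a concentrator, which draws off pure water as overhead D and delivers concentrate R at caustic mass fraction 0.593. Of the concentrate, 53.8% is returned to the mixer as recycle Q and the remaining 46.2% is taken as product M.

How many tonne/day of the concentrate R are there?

Overall caustic balance (none leaves overhead): caustic in fresh feed = caustic in product, i.e. 365.8×0.229 = (1−0.538)·R·0.593.
R = 83.768/(0.593×0.462) = 305.76 tonne/day.

305.8 tonne/day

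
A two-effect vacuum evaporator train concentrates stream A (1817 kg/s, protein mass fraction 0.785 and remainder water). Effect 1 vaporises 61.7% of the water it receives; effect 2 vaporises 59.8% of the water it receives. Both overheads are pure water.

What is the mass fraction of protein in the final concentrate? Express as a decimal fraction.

water in feed = 1817×0.215 = 390.65 kg/s.
After stage 1: water left = (1−0.617)×390.65 = 149.62; stream total = 1576 kg/s.
After stage 2: water left = (1−0.598)×149.62 = 60.148; final concentrate = 1486.5 kg/s.
protein fraction = 1426.3/1486.5 = 0.960.

0.960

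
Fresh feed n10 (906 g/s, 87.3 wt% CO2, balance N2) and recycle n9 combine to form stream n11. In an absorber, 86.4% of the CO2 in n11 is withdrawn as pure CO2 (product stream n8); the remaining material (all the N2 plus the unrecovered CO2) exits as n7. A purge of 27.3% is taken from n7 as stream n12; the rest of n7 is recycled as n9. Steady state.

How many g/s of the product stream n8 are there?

758.4 g/s

CO2 in n11: m_A = 906×0.873 + (1−0.273)·(1−0.864)·m_A, so m_A = 790.94/0.9011 = 877.72 g/s.
Product n8 = 0.864×877.72 = 758.35 g/s.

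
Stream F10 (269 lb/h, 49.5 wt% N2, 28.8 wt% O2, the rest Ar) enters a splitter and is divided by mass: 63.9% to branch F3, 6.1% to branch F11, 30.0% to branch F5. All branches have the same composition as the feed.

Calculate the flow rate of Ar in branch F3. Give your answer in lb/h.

Branch F3 total = 0.639×269 = 171.89 lb/h.
Ar in F3 = 0.217×171.89 = 37.3 lb/h.

37.3 lb/h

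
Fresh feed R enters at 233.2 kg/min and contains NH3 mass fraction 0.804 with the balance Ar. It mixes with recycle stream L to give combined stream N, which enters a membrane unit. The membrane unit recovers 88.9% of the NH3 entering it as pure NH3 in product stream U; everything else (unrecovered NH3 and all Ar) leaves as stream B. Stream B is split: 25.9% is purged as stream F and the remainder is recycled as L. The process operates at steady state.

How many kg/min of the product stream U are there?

181.6 kg/min

NH3 in N: m_A = 233.2×0.804 + (1−0.259)·(1−0.889)·m_A, so m_A = 187.49/0.9177 = 204.3 kg/min.
Product U = 0.889×204.3 = 181.62 kg/min.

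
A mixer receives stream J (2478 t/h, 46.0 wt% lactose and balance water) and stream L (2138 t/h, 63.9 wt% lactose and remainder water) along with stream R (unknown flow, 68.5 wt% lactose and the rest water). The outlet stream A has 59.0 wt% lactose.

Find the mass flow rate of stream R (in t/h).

Let R be the unknown flow. Total out = 4616 + R.
lactose balance: 2506.1 + 0.685·R = 0.590·(4616 + R)
(0.685 − 0.590)·R = 0.590×4616 − 2506.1 = 217.38
R = 217.38 / 0.095 = 2288.2 t/h

2288 t/h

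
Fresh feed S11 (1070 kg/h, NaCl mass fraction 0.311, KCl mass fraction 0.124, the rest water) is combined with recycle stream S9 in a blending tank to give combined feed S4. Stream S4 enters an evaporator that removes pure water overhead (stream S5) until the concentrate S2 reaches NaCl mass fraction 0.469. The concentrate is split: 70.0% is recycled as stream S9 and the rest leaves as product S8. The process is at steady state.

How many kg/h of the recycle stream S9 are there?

Overall NaCl balance (none leaves overhead): NaCl in fresh feed = NaCl in product, i.e. 1070×0.311 = (1−0.700)·S2·0.469.
S2 = 332.77/(0.469×0.300) = 2365.1 kg/h.
Recycle S9 = 0.700×2365.1 = 1655.6 kg/h.

1656 kg/h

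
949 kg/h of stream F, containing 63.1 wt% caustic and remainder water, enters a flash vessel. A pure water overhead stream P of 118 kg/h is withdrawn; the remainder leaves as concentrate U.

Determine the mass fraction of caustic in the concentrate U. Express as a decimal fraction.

0.721

caustic is not removed: 949×0.631 = 598.82 kg/h of caustic enters U.
Concentrate = 949 − 118 = 831 kg/h.
Mass fraction = 598.82/831 = 0.721.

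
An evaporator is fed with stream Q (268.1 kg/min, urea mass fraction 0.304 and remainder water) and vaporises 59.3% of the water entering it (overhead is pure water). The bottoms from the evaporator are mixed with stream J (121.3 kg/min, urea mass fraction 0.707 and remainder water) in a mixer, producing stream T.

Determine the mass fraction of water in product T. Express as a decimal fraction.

Vapour removed = 0.593×0.696×268.1 = 110.65 kg/min; concentrate = 157.45 kg/min.
water reaching the mixer = 75.945 (from concentrate) + 121.3×0.293 = 111.49 kg/min.
Product flow = 157.45 + 121.3 = 278.75 kg/min; water fraction = 0.400.

0.400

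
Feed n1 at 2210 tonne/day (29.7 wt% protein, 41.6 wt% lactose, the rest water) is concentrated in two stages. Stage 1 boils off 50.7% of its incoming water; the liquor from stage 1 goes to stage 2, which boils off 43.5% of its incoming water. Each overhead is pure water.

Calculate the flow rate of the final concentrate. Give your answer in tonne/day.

water in feed = 2210×0.287 = 634.27 tonne/day.
After stage 1: water left = (1−0.507)×634.27 = 312.7; stream total = 1888.4 tonne/day.
After stage 2: water left = (1−0.435)×312.7 = 176.67; final concentrate = 1752.4 tonne/day.

1752 tonne/day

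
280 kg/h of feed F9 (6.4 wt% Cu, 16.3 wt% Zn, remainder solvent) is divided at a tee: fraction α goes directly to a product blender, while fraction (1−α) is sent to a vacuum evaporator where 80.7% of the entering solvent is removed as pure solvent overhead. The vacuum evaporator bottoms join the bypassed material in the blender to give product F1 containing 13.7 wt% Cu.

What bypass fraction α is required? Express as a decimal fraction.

0.146

All 280×0.064 = 17.92 kg/h of Cu reaches F1, so F1 = 17.92/0.137 = 130.8 kg/h and vapour = 149.2 kg/h.
The evaporator receives (1−α)·280 of feed at 0.773 solvent and removes 0.807 of that solvent:
0.807×0.773×(1−α)×280 = 149.2
(1−α) = 149.2/174.67 = 0.8542;  α = 0.1458.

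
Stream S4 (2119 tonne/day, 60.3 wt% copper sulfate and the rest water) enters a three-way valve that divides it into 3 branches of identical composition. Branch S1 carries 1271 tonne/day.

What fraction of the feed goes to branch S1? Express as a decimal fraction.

Fraction to S1 = 1271/2119 = 0.5998.

0.600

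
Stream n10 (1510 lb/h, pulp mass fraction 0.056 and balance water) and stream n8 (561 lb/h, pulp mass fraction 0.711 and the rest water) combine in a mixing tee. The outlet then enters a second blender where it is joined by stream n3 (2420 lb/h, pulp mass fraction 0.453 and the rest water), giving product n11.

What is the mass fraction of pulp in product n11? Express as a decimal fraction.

0.352

Overall, product flow = 4491 lb/h.
pulp in = 1510×0.056 + 561×0.711 + 2420×0.453 = 1579.7 lb/h.
pulp fraction in n11 = 0.352.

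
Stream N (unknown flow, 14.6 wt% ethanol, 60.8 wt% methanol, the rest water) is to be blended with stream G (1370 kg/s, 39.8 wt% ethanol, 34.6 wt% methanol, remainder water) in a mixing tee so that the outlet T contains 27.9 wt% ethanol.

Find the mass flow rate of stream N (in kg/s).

Let N be the unknown flow. Total out = 1370 + N.
ethanol balance: 545.26 + 0.146·N = 0.279·(1370 + N)
(0.146 − 0.279)·N = 0.279×1370 − 545.26 = -163.03
N = -163.03 / -0.133 = 1225.8 kg/s

1226 kg/s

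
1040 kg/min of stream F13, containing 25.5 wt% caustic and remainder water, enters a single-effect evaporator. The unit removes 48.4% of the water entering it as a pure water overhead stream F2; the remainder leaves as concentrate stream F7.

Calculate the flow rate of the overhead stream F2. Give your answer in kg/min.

water entering = 1040×0.745 = 774.8 kg/min; overhead removed = 0.484×774.8 = 375 kg/min.

375 kg/min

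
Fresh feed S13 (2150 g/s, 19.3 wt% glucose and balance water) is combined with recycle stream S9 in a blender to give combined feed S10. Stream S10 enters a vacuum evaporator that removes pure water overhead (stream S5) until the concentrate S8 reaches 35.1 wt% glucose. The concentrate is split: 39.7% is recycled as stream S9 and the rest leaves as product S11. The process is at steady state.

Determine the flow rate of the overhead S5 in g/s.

967.8 g/s

Overall glucose balance (none leaves overhead): glucose in fresh feed = glucose in product, i.e. 2150×0.193 = (1−0.397)·S8·0.351.
S8 = 414.95/(0.351×0.603) = 1960.5 g/s.
Recycle S9 = 0.397×1960.5 = 778.33 g/s.
Combined feed S10 = 2150 + 778.33 = 2928.3 g/s.
Overhead S5 = S10 − S8 = 2928.3 − 1960.5 = 967.81 g/s.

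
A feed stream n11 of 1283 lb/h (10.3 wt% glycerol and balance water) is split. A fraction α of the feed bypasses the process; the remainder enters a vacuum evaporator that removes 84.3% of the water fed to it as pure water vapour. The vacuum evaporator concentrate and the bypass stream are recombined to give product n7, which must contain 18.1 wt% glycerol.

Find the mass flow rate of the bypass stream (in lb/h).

All 1283×0.103 = 132.15 lb/h of glycerol reaches n7, so n7 = 132.15/0.181 = 730.1 lb/h and vapour = 552.9 lb/h.
The evaporator receives (1−α)·1283 of feed at 0.897 water and removes 0.843 of that water:
0.843×0.897×(1−α)×1283 = 552.9
(1−α) = 552.9/970.17 = 0.5699;  α = 0.4301.
Bypass flow = 0.4301×1283 = 551.82 lb/h.

551.8 lb/h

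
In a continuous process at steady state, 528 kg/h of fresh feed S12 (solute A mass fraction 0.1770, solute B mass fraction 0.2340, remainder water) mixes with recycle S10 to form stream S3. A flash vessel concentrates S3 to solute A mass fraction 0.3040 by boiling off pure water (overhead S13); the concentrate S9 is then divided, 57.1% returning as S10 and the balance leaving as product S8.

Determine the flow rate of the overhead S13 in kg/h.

Overall solute A balance (none leaves overhead): solute A in fresh feed = solute A in product, i.e. 528×0.177 = (1−0.571)·S9·0.304.
S9 = 93.456/(0.304×0.429) = 716.6 kg/h.
Recycle S10 = 0.571×716.6 = 409.18 kg/h.
Combined feed S3 = 528 + 409.18 = 937.18 kg/h.
Overhead S13 = S3 − S9 = 937.18 − 716.6 = 220.58 kg/h.

220.6 kg/h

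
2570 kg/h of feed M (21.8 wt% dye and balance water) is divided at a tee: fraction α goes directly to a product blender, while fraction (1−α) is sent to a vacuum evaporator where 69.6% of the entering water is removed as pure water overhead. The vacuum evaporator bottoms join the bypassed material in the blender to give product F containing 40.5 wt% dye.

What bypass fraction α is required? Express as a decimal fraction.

0.152

All 2570×0.218 = 560.26 kg/h of dye reaches F, so F = 560.26/0.405 = 1383.4 kg/h and vapour = 1186.6 kg/h.
The evaporator receives (1−α)·2570 of feed at 0.782 water and removes 0.696 of that water:
0.696×0.782×(1−α)×2570 = 1186.6
(1−α) = 1186.6/1398.8 = 0.8483;  α = 0.1517.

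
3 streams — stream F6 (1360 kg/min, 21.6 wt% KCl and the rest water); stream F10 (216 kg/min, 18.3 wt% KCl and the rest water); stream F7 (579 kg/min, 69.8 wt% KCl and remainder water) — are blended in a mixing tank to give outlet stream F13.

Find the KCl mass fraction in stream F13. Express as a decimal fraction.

Total flow out = 1360 + 216 + 579 = 2155 kg/min.
KCl in = 1360×0.216 + 216×0.183 + 579×0.698 = 737.43 kg/min.
KCl mass fraction in F13 = 737.43/2155 = 0.342.

0.342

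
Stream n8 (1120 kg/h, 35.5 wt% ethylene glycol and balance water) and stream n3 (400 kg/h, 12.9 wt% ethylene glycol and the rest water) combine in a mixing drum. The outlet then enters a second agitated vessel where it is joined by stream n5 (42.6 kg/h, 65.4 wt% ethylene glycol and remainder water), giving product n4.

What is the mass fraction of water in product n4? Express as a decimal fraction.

0.695

Overall, product flow = 1562.6 kg/h.
water in = 1120×0.645 + 400×0.871 + 42.6×0.346 = 1085.5 kg/h.
water fraction in n4 = 0.695.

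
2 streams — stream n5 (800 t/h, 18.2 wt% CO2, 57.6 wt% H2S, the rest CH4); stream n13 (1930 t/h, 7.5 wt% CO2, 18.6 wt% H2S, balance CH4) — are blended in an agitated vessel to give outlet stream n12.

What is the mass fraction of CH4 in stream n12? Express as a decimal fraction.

0.5934

Total flow out = 800 + 1930 = 2730 t/h.
CH4 in = 800×0.242 + 1930×0.739 = 1619.9 t/h.
CH4 mass fraction in n12 = 1619.9/2730 = 0.5934.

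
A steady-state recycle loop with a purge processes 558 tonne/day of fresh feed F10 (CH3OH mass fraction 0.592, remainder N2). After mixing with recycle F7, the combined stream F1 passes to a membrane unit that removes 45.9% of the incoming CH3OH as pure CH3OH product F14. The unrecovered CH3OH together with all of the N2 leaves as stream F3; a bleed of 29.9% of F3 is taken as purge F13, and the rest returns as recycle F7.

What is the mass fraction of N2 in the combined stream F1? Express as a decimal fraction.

0.589

N2 enters only via F10 and leaves only via the purge: 558×0.408 = 0.299×(N2 in F3), and the membrane unit passes all N2, so N2 in F1 = N2 in F3 = 761.42 tonne/day.
CH3OH in F1: m_A = 558×0.592 + (1−0.299)·(1−0.459)·m_A, so m_A = 330.34/0.6208 = 532.15 tonne/day.
F1 = 532.15 + 761.42 = 1293.6 tonne/day.
N2 fraction in F1 = 761.42/1293.6 = 0.589.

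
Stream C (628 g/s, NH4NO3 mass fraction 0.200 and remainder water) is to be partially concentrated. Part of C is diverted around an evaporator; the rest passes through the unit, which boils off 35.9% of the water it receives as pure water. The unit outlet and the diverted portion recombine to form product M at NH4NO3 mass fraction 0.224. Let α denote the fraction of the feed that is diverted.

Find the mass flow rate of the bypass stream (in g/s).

393.7 g/s

All 628×0.200 = 125.6 g/s of NH4NO3 reaches M, so M = 125.6/0.224 = 560.71 g/s and vapour = 67.286 g/s.
The evaporator receives (1−α)·628 of feed at 0.800 water and removes 0.359 of that water:
0.359×0.800×(1−α)×628 = 67.286
(1−α) = 67.286/180.36 = 0.3731;  α = 0.6269.
Bypass flow = 0.6269×628 = 393.72 g/s.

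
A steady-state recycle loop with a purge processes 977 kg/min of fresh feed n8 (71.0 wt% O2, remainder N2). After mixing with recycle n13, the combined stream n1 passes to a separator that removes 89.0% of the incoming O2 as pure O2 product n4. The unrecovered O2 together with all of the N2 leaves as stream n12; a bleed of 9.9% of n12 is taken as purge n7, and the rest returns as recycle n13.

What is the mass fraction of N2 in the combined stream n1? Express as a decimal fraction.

0.7880

N2 enters only via n8 and leaves only via the purge: 977×0.290 = 0.099×(N2 in n12), and the separator passes all N2, so N2 in n1 = N2 in n12 = 2861.9 kg/min.
O2 in n1: m_A = 977×0.710 + (1−0.099)·(1−0.890)·m_A, so m_A = 693.67/0.9009 = 769.98 kg/min.
n1 = 769.98 + 2861.9 = 3631.9 kg/min.
N2 fraction in n1 = 2861.9/3631.9 = 0.7880.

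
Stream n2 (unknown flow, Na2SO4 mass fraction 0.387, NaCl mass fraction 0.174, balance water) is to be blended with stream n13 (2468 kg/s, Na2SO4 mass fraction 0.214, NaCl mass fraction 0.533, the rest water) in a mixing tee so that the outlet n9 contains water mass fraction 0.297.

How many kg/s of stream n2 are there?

Let n2 be the unknown flow. Total out = 2468 + n2.
water balance: 624.4 + 0.439·n2 = 0.297·(2468 + n2)
(0.439 − 0.297)·n2 = 0.297×2468 − 624.4 = 108.59
n2 = 108.59 / 0.142 = 764.73 kg/s

764.7 kg/s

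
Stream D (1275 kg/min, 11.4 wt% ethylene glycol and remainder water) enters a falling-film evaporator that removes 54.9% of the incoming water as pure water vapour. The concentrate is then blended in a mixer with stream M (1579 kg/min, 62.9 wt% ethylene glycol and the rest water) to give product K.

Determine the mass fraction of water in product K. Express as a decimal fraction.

0.490

Vapour removed = 0.549×0.886×1275 = 620.18 kg/min; concentrate = 654.82 kg/min.
water reaching the mixer = 509.47 (from concentrate) + 1579×0.371 = 1095.3 kg/min.
Product flow = 654.82 + 1579 = 2233.8 kg/min; water fraction = 0.490.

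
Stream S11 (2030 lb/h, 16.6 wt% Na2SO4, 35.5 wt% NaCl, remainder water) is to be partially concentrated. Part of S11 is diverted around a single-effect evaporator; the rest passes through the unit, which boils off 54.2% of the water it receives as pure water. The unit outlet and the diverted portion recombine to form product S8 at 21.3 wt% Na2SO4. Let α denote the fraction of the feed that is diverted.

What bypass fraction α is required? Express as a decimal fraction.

0.150

All 2030×0.166 = 336.98 lb/h of Na2SO4 reaches S8, so S8 = 336.98/0.213 = 1582.1 lb/h and vapour = 447.93 lb/h.
The evaporator receives (1−α)·2030 of feed at 0.479 water and removes 0.542 of that water:
0.542×0.479×(1−α)×2030 = 447.93
(1−α) = 447.93/527.02 = 0.8499;  α = 0.1501.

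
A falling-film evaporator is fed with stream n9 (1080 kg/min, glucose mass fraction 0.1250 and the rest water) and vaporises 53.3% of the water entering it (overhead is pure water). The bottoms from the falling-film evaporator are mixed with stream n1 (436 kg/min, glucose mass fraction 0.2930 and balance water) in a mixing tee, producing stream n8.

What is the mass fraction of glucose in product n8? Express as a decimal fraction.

Vapour removed = 0.533×0.875×1080 = 503.69 kg/min; concentrate = 576.32 kg/min.
glucose reaching the mixer = 135 (from concentrate) + 436×0.293 = 262.75 kg/min.
Product flow = 576.32 + 436 = 1012.3 kg/min; glucose fraction = 0.2596.

0.2596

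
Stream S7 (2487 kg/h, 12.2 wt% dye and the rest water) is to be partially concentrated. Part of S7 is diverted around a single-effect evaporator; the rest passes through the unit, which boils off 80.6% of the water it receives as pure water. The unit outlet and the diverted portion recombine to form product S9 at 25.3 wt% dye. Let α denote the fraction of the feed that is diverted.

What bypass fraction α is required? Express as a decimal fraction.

All 2487×0.122 = 303.41 kg/h of dye reaches S9, so S9 = 303.41/0.253 = 1199.3 kg/h and vapour = 1287.7 kg/h.
The evaporator receives (1−α)·2487 of feed at 0.878 water and removes 0.806 of that water:
0.806×0.878×(1−α)×2487 = 1287.7
(1−α) = 1287.7/1760 = 0.7317;  α = 0.2683.

0.268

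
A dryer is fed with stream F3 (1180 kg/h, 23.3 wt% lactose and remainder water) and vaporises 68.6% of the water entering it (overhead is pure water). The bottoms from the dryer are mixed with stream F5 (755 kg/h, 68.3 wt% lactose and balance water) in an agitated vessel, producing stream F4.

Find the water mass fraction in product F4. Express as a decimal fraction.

0.398

Vapour removed = 0.686×0.767×1180 = 620.87 kg/h; concentrate = 559.13 kg/h.
water reaching the mixer = 284.19 (from concentrate) + 755×0.317 = 523.52 kg/h.
Product flow = 559.13 + 755 = 1314.1 kg/h; water fraction = 0.398.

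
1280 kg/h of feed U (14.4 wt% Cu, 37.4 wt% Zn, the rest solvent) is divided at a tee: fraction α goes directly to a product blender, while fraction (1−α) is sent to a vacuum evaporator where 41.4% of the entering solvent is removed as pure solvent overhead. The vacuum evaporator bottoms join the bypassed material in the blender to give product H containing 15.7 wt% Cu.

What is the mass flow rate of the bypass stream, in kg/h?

748.9 kg/h

All 1280×0.144 = 184.32 kg/h of Cu reaches H, so H = 184.32/0.157 = 1174 kg/h and vapour = 105.99 kg/h.
The evaporator receives (1−α)·1280 of feed at 0.482 solvent and removes 0.414 of that solvent:
0.414×0.482×(1−α)×1280 = 105.99
(1−α) = 105.99/255.42 = 0.4150;  α = 0.5850.
Bypass flow = 0.5850×1280 = 748.86 kg/h.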